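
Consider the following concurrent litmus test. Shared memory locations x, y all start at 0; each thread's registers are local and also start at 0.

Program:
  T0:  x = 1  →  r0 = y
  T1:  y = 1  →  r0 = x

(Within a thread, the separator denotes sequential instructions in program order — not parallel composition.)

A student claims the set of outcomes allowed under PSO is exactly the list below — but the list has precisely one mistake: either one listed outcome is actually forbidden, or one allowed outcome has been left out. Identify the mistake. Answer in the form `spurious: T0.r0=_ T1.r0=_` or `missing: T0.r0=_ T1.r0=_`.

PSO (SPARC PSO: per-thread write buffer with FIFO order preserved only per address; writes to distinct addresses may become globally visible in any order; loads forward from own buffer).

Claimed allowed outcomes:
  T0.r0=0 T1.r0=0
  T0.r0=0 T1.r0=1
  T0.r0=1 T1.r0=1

missing: T0.r0=1 T1.r0=0

outcome vector order: (T0.r0,T1.r0)
[PSO] allowed = {(0,0), (0,1), (1,0), (1,1)}
PSO∖claimed = {(1,0)}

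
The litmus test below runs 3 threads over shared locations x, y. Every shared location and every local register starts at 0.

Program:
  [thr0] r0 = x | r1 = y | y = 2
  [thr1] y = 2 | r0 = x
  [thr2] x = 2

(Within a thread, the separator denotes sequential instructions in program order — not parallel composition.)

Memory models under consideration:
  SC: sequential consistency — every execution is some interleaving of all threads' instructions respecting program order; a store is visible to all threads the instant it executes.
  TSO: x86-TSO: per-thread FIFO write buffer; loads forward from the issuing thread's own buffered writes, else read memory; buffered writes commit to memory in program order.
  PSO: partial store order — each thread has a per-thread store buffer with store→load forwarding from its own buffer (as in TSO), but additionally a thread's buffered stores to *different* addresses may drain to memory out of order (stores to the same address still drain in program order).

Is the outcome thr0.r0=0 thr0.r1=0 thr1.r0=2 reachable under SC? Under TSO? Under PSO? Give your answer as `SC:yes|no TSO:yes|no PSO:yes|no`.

SC:yes TSO:yes PSO:yes

outcome vector order: (thr0.r0,thr0.r1,thr1.r0)
SC: 7 outcomes — {<0 0 0> <0 0 2> <0 2 0> <0 2 2> <2 0 2> <2 2 0> <2 2 2>}
TSO: 8 outcomes — {<0 0 0> <0 0 2> <0 2 0> <0 2 2> <2 0 0> <2 0 2> <2 2 0> <2 2 2>}
PSO: 8 outcomes — {<0 0 0> <0 0 2> <0 2 0> <0 2 2> <2 0 0> <2 0 2> <2 2 0> <2 2 2>}
target <0 0 2> ∈ {SC,TSO,PSO}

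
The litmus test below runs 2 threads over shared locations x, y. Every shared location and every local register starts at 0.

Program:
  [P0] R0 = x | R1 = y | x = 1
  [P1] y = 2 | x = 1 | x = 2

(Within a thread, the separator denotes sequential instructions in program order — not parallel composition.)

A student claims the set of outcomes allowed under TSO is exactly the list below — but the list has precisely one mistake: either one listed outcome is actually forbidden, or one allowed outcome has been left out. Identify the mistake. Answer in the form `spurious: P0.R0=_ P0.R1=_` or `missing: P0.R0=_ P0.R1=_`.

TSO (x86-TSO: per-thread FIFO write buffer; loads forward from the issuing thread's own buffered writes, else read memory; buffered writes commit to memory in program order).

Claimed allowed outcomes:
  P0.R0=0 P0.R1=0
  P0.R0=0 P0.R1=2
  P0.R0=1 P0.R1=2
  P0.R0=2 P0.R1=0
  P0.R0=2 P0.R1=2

outcome vector order: (P0.R0,P0.R1)
[TSO] allowed = {<0 0>, <0 2>, <1 2>, <2 2>}
claimed∖TSO = {<2 0>}

spurious: P0.R0=2 P0.R1=0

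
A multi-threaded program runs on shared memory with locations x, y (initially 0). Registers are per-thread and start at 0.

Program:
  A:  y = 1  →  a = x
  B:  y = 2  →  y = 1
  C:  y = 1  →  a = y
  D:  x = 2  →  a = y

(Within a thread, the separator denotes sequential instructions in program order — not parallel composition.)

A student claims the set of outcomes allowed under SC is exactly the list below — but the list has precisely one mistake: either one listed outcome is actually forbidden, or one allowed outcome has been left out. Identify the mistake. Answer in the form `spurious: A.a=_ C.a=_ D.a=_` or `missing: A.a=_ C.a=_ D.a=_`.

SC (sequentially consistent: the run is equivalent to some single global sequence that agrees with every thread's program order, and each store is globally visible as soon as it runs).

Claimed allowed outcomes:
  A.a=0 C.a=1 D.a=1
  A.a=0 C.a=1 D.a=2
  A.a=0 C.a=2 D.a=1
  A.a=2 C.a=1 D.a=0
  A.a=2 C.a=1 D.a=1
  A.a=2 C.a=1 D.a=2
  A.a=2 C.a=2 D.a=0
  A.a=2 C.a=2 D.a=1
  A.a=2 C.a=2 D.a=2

outcome vector order: (A.a,C.a,D.a)
SC (10): 0/1/1, 0/1/2, 0/2/1, 0/2/2, 2/1/0, 2/1/1, 2/1/2, 2/2/0, 2/2/1, 2/2/2
SC∖claimed = {0/2/2}

missing: A.a=0 C.a=2 D.a=2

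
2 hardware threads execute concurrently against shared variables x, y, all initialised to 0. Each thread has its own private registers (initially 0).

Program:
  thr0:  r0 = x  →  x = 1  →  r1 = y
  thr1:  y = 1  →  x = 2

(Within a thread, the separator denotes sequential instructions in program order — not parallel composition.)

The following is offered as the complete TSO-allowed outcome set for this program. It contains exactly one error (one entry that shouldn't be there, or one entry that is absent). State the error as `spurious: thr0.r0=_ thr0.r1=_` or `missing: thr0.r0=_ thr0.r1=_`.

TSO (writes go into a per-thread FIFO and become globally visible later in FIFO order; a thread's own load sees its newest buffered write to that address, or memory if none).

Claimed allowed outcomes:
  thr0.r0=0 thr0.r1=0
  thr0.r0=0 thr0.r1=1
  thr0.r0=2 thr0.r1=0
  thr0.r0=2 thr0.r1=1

spurious: thr0.r0=2 thr0.r1=0

outcome vector order: (thr0.r0,thr0.r1)
under TSO → 0/0 0/1 2/1
claimed∖TSO = {2/0}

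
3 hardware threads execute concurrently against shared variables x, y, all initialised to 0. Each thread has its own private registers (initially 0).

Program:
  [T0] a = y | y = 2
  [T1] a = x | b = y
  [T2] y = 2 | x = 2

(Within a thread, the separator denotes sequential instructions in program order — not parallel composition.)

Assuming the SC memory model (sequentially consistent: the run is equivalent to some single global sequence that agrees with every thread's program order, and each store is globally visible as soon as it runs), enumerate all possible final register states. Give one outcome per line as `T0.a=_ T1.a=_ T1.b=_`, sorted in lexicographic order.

outcome vector order: (T0.a,T1.a,T1.b)
|SC outcomes| = 6

T0.a=0 T1.a=0 T1.b=0
T0.a=0 T1.a=0 T1.b=2
T0.a=0 T1.a=2 T1.b=2
T0.a=2 T1.a=0 T1.b=0
T0.a=2 T1.a=0 T1.b=2
T0.a=2 T1.a=2 T1.b=2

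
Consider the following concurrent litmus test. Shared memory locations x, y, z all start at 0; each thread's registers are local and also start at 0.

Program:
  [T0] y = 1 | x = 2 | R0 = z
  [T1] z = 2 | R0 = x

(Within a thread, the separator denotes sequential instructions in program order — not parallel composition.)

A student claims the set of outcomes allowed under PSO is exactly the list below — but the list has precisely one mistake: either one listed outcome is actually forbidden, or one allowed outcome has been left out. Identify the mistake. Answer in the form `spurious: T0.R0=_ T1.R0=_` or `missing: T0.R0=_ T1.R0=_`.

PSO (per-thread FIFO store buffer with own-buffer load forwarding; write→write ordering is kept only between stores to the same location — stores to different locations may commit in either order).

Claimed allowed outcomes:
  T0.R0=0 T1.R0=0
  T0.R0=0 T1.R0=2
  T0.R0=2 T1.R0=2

outcome vector order: (T0.R0,T1.R0)
PSO (4): 00 02 20 22
PSO∖claimed = {20}

missing: T0.R0=2 T1.R0=0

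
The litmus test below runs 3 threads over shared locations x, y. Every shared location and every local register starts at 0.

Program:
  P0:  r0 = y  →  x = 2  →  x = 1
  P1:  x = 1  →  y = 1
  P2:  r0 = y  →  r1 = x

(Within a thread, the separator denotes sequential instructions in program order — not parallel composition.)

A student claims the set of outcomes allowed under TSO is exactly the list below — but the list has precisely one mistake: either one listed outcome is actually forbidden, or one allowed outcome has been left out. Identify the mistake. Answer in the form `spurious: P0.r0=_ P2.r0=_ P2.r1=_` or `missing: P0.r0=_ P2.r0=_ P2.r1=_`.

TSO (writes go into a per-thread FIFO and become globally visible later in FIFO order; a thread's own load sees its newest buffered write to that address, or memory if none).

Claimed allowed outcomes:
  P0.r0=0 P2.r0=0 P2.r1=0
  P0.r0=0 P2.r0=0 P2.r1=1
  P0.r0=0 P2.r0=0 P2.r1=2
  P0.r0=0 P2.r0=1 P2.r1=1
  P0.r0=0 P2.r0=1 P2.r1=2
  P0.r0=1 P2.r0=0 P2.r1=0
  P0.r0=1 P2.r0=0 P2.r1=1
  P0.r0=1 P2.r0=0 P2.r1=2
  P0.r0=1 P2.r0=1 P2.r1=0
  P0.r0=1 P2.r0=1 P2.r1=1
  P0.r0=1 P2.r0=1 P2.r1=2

outcome vector order: (P0.r0,P2.r0,P2.r1)
under TSO → 000; 001; 002; 011; 012; 100; 101; 102; 111; 112
claimed∖TSO = {110}

spurious: P0.r0=1 P2.r0=1 P2.r1=0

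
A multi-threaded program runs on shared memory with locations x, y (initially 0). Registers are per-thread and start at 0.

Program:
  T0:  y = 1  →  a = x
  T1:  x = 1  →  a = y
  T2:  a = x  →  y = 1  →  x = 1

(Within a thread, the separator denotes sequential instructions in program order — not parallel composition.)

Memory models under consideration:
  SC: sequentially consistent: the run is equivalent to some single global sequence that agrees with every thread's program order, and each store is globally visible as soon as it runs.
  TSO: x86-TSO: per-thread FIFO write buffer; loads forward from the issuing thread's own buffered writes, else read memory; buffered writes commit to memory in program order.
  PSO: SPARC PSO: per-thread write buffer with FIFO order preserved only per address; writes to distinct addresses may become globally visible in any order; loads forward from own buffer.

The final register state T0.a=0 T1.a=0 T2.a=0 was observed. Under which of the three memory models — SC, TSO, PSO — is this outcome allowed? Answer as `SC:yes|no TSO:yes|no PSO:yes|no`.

outcome vector order: (T0.a,T1.a,T2.a)
SC: 6 outcomes — {010 011 100 101 110 111}
TSO: 8 outcomes — {000 001 010 011 100 101 110 111}
PSO: 8 outcomes — {000 001 010 011 100 101 110 111}
target 000 ∈ {TSO,PSO}

SC:no TSO:yes PSO:yes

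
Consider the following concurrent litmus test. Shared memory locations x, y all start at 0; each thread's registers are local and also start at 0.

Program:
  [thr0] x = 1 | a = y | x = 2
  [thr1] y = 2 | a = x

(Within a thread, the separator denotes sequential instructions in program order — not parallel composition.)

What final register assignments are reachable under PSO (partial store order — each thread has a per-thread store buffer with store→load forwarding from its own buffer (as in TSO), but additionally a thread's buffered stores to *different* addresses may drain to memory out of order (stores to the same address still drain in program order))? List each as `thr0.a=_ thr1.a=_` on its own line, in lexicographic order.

thr0.a=0 thr1.a=0
thr0.a=0 thr1.a=1
thr0.a=0 thr1.a=2
thr0.a=2 thr1.a=0
thr0.a=2 thr1.a=1
thr0.a=2 thr1.a=2

outcome vector order: (thr0.a,thr1.a)
|PSO outcomes| = 6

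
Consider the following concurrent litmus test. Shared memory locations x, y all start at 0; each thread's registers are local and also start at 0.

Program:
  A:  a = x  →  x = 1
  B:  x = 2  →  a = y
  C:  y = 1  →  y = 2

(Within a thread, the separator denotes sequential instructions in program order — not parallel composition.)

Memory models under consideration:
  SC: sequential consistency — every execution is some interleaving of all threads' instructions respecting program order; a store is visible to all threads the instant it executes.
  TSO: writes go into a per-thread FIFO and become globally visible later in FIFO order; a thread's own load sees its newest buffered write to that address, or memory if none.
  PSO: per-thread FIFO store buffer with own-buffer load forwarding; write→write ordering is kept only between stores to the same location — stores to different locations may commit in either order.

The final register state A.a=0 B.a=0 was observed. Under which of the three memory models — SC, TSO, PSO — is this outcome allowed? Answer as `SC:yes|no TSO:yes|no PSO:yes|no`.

SC:yes TSO:yes PSO:yes

outcome vector order: (A.a,B.a)
[SC] allowed = {(0,0), (0,1), (0,2), (2,0), (2,1), (2,2)}
[TSO] allowed = {(0,0), (0,1), (0,2), (2,0), (2,1), (2,2)}
[PSO] allowed = {(0,0), (0,1), (0,2), (2,0), (2,1), (2,2)}
target (0,0) ∈ {SC,TSO,PSO}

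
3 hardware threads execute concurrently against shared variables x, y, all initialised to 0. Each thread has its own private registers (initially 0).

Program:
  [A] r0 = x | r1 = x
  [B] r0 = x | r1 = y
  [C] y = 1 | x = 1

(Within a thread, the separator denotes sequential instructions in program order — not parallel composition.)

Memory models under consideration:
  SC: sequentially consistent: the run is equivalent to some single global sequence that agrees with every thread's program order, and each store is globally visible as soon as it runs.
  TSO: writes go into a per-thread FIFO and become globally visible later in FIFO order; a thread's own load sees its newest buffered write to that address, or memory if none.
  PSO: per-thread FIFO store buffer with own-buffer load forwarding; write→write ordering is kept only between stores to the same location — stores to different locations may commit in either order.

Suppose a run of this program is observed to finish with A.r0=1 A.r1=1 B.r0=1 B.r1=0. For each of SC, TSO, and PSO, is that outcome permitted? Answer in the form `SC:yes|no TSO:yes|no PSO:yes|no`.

SC:no TSO:no PSO:yes

outcome vector order: (A.r0,A.r1,B.r0,B.r1)
under SC → <0 0 0 0> <0 0 0 1> <0 0 1 1> <0 1 0 0> <0 1 0 1> <0 1 1 1> <1 1 0 0> <1 1 0 1> <1 1 1 1>
under TSO → <0 0 0 0> <0 0 0 1> <0 0 1 1> <0 1 0 0> <0 1 0 1> <0 1 1 1> <1 1 0 0> <1 1 0 1> <1 1 1 1>
under PSO → <0 0 0 0> <0 0 0 1> <0 0 1 0> <0 0 1 1> <0 1 0 0> <0 1 0 1> <0 1 1 0> <0 1 1 1> <1 1 0 0> <1 1 0 1> <1 1 1 0> <1 1 1 1>
target <1 1 1 0> ∈ {PSO}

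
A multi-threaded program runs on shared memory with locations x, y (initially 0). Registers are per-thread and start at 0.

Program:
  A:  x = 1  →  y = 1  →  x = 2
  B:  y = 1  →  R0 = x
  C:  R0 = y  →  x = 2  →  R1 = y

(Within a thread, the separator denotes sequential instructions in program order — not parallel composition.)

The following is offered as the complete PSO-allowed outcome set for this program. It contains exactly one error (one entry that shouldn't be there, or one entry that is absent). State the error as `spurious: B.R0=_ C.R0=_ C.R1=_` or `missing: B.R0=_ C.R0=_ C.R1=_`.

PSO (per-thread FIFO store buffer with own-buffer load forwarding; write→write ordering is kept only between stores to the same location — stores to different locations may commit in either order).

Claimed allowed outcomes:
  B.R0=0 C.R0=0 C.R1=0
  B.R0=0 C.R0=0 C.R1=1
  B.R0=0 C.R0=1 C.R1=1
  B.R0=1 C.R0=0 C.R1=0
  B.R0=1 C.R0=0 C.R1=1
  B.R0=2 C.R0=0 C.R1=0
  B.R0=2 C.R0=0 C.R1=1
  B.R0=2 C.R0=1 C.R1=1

outcome vector order: (B.R0,C.R0,C.R1)
under PSO → 000 001 011 100 101 111 200 201 211
PSO∖claimed = {111}

missing: B.R0=1 C.R0=1 C.R1=1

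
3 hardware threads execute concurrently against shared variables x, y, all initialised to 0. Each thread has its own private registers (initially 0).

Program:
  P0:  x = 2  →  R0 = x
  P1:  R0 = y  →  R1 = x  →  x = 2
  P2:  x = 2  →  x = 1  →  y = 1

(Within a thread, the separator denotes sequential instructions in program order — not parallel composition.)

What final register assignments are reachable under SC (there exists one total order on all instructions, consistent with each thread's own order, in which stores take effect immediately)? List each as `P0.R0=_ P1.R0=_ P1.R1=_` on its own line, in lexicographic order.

P0.R0=1 P1.R0=0 P1.R1=0
P0.R0=1 P1.R0=0 P1.R1=1
P0.R0=1 P1.R0=0 P1.R1=2
P0.R0=1 P1.R0=1 P1.R1=1
P0.R0=2 P1.R0=0 P1.R1=0
P0.R0=2 P1.R0=0 P1.R1=1
P0.R0=2 P1.R0=0 P1.R1=2
P0.R0=2 P1.R0=1 P1.R1=1
P0.R0=2 P1.R0=1 P1.R1=2

outcome vector order: (P0.R0,P1.R0,P1.R1)
|SC outcomes| = 9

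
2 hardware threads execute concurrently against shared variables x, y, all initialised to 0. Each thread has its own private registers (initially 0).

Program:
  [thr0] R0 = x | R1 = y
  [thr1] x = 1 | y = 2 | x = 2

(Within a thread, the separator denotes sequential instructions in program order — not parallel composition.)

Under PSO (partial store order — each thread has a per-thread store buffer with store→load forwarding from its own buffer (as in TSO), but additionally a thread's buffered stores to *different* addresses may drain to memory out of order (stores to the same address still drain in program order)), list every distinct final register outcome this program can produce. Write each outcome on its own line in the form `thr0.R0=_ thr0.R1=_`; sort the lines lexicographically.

outcome vector order: (thr0.R0,thr0.R1)
|PSO outcomes| = 6

thr0.R0=0 thr0.R1=0
thr0.R0=0 thr0.R1=2
thr0.R0=1 thr0.R1=0
thr0.R0=1 thr0.R1=2
thr0.R0=2 thr0.R1=0
thr0.R0=2 thr0.R1=2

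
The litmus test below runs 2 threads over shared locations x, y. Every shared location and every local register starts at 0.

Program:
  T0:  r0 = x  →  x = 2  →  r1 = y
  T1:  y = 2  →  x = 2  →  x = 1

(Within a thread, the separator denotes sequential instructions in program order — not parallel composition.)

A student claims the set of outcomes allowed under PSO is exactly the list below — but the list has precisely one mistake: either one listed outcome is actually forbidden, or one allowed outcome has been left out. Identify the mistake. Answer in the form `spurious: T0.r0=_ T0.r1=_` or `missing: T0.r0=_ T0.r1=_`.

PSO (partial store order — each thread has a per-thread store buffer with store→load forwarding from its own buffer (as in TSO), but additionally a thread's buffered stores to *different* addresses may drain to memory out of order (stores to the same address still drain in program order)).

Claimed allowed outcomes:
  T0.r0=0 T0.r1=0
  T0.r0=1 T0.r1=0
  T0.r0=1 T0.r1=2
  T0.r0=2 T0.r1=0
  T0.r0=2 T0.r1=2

missing: T0.r0=0 T0.r1=2

outcome vector order: (T0.r0,T0.r1)
[PSO] allowed = {<0 0> <0 2> <1 0> <1 2> <2 0> <2 2>}
PSO∖claimed = {<0 2>}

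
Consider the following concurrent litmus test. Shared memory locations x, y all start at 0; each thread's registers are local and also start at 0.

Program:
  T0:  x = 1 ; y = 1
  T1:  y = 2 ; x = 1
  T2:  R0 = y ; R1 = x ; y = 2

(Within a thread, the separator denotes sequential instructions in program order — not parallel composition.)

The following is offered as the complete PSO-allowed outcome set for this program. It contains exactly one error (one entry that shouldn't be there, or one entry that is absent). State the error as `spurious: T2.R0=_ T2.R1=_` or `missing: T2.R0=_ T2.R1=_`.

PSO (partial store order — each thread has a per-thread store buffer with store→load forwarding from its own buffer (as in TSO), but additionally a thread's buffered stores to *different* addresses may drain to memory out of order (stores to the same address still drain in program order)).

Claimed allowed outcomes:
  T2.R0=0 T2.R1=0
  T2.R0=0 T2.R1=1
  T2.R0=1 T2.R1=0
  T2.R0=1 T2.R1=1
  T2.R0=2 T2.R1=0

outcome vector order: (T2.R0,T2.R1)
PSO: 6 outcomes — {00, 01, 10, 11, 20, 21}
PSO∖claimed = {21}

missing: T2.R0=2 T2.R1=1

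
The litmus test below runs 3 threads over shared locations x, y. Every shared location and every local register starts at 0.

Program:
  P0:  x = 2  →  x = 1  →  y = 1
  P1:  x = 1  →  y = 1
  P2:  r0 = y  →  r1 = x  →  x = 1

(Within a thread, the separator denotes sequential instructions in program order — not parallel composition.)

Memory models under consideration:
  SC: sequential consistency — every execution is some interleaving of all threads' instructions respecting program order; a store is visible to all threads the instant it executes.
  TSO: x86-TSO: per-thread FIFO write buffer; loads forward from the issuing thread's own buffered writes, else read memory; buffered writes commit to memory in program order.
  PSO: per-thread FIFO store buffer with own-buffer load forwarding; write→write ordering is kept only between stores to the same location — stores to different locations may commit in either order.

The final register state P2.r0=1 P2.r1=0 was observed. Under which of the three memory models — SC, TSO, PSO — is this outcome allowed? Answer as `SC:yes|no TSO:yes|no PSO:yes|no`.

outcome vector order: (P2.r0,P2.r1)
SC: 5 outcomes — {<0 0>, <0 1>, <0 2>, <1 1>, <1 2>}
TSO: 5 outcomes — {<0 0>, <0 1>, <0 2>, <1 1>, <1 2>}
PSO: 6 outcomes — {<0 0>, <0 1>, <0 2>, <1 0>, <1 1>, <1 2>}
target <1 0> ∈ {PSO}

SC:no TSO:no PSO:yes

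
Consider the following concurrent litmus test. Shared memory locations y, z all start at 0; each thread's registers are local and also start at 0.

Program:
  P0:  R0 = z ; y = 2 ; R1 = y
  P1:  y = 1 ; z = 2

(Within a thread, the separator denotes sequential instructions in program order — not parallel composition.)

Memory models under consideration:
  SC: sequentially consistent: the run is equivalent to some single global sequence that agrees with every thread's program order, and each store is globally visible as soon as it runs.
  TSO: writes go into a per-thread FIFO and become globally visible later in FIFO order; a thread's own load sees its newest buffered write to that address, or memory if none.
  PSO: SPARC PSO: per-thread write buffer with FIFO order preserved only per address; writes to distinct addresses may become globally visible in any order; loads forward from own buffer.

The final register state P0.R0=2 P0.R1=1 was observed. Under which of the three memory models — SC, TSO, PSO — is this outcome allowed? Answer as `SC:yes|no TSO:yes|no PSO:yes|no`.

SC:no TSO:no PSO:yes

outcome vector order: (P0.R0,P0.R1)
SC: 3 outcomes — {(0,1); (0,2); (2,2)}
TSO: 3 outcomes — {(0,1); (0,2); (2,2)}
PSO: 4 outcomes — {(0,1); (0,2); (2,1); (2,2)}
target (2,1) ∈ {PSO}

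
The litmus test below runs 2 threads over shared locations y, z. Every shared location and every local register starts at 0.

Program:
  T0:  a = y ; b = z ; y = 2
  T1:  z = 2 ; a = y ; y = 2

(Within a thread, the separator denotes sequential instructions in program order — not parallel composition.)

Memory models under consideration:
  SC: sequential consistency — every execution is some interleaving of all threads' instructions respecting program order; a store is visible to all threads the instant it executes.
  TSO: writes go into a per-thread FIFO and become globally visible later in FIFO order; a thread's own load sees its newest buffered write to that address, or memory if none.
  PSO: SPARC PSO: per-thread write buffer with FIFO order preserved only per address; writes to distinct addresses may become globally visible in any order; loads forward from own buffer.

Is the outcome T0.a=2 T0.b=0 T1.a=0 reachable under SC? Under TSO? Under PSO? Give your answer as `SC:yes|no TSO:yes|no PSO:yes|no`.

SC:no TSO:no PSO:yes

outcome vector order: (T0.a,T0.b,T1.a)
[SC] allowed = {<0 0 0> <0 0 2> <0 2 0> <0 2 2> <2 2 0>}
[TSO] allowed = {<0 0 0> <0 0 2> <0 2 0> <0 2 2> <2 2 0>}
[PSO] allowed = {<0 0 0> <0 0 2> <0 2 0> <0 2 2> <2 0 0> <2 2 0>}
target <2 0 0> ∈ {PSO}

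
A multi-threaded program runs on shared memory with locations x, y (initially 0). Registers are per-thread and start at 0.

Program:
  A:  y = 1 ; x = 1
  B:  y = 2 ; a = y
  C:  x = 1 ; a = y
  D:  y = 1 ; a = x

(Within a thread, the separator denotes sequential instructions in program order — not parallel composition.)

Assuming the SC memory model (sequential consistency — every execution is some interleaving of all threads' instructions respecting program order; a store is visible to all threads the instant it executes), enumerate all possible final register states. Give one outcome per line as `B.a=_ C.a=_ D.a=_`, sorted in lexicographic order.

B.a=1 C.a=0 D.a=1
B.a=1 C.a=1 D.a=0
B.a=1 C.a=1 D.a=1
B.a=1 C.a=2 D.a=0
B.a=1 C.a=2 D.a=1
B.a=2 C.a=0 D.a=1
B.a=2 C.a=1 D.a=0
B.a=2 C.a=1 D.a=1
B.a=2 C.a=2 D.a=0
B.a=2 C.a=2 D.a=1

outcome vector order: (B.a,C.a,D.a)
|SC outcomes| = 10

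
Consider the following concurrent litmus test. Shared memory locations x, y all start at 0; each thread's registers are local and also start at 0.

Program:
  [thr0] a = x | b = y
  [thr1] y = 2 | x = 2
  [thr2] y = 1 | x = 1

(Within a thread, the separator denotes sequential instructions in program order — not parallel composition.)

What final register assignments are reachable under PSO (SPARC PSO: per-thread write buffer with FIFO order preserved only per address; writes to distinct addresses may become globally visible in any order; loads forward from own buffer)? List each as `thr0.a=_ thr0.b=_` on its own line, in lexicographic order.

thr0.a=0 thr0.b=0
thr0.a=0 thr0.b=1
thr0.a=0 thr0.b=2
thr0.a=1 thr0.b=0
thr0.a=1 thr0.b=1
thr0.a=1 thr0.b=2
thr0.a=2 thr0.b=0
thr0.a=2 thr0.b=1
thr0.a=2 thr0.b=2

outcome vector order: (thr0.a,thr0.b)
|PSO outcomes| = 9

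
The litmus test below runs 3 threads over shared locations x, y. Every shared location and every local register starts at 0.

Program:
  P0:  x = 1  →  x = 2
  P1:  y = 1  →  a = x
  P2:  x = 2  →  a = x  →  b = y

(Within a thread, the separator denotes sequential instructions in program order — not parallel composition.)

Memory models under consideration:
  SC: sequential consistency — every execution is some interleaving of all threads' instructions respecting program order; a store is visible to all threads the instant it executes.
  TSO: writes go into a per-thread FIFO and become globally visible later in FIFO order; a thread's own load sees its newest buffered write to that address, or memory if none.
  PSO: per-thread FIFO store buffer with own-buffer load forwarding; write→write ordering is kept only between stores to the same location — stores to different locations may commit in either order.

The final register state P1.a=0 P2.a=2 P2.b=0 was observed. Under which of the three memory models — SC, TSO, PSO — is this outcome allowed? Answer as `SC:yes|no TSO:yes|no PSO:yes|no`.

SC:no TSO:yes PSO:yes

outcome vector order: (P1.a,P2.a,P2.b)
under SC → (0,1,1) (0,2,1) (1,1,0) (1,1,1) (1,2,0) (1,2,1) (2,1,0) (2,1,1) (2,2,0) (2,2,1)
under TSO → (0,1,0) (0,1,1) (0,2,0) (0,2,1) (1,1,0) (1,1,1) (1,2,0) (1,2,1) (2,1,0) (2,1,1) (2,2,0) (2,2,1)
under PSO → (0,1,0) (0,1,1) (0,2,0) (0,2,1) (1,1,0) (1,1,1) (1,2,0) (1,2,1) (2,1,0) (2,1,1) (2,2,0) (2,2,1)
target (0,2,0) ∈ {TSO,PSO}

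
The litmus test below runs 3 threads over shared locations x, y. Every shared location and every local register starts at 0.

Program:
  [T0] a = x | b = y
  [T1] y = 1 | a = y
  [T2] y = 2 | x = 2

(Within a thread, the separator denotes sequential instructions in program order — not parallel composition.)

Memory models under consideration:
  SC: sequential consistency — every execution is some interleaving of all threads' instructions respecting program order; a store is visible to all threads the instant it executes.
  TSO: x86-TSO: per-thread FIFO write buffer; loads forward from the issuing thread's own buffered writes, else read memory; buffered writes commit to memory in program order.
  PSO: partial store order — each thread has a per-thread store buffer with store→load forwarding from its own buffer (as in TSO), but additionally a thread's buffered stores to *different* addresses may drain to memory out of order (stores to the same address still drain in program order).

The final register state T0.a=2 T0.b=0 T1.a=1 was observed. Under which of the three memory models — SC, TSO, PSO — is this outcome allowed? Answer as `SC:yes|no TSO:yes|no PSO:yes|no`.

SC:no TSO:no PSO:yes

outcome vector order: (T0.a,T0.b,T1.a)
SC (9): 001, 002, 011, 012, 021, 022, 211, 221, 222
TSO (9): 001, 002, 011, 012, 021, 022, 211, 221, 222
PSO (12): 001, 002, 011, 012, 021, 022, 201, 202, 211, 212, 221, 222
target 201 ∈ {PSO}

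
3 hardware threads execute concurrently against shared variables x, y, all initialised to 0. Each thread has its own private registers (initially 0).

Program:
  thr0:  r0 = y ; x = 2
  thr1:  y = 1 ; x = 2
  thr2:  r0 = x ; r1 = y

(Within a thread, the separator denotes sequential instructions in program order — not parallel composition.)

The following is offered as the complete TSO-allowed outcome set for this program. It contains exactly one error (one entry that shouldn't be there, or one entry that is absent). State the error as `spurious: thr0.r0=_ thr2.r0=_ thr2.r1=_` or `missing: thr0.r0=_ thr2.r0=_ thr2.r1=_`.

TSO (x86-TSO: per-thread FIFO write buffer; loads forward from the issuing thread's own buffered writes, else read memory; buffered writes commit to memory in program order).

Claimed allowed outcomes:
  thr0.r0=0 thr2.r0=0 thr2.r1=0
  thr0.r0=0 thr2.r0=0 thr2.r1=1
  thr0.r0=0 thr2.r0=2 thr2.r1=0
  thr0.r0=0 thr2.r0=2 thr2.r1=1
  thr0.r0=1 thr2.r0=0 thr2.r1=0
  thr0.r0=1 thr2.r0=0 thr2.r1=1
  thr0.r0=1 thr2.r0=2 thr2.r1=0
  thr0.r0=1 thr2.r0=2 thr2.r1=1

spurious: thr0.r0=1 thr2.r0=2 thr2.r1=0

outcome vector order: (thr0.r0,thr2.r0,thr2.r1)
[TSO] allowed = {0/0/0, 0/0/1, 0/2/0, 0/2/1, 1/0/0, 1/0/1, 1/2/1}
claimed∖TSO = {1/2/0}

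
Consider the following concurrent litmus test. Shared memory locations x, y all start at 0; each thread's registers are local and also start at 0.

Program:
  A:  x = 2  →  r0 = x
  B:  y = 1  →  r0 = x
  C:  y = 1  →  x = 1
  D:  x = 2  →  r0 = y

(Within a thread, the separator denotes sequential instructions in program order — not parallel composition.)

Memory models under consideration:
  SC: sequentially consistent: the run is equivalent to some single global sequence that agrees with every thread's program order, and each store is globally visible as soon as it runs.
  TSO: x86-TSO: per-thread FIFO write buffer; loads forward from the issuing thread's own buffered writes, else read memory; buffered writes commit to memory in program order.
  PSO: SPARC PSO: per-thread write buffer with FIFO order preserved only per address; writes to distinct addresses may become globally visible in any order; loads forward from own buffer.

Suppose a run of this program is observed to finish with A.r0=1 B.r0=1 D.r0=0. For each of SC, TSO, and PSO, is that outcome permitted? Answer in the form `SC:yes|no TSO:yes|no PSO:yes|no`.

outcome vector order: (A.r0,B.r0,D.r0)
[SC] allowed = {<1 0 1>, <1 1 0>, <1 1 1>, <1 2 0>, <1 2 1>, <2 0 1>, <2 1 0>, <2 1 1>, <2 2 0>, <2 2 1>}
[TSO] allowed = {<1 0 0>, <1 0 1>, <1 1 0>, <1 1 1>, <1 2 0>, <1 2 1>, <2 0 0>, <2 0 1>, <2 1 0>, <2 1 1>, <2 2 0>, <2 2 1>}
[PSO] allowed = {<1 0 0>, <1 0 1>, <1 1 0>, <1 1 1>, <1 2 0>, <1 2 1>, <2 0 0>, <2 0 1>, <2 1 0>, <2 1 1>, <2 2 0>, <2 2 1>}
target <1 1 0> ∈ {SC,TSO,PSO}

SC:yes TSO:yes PSO:yes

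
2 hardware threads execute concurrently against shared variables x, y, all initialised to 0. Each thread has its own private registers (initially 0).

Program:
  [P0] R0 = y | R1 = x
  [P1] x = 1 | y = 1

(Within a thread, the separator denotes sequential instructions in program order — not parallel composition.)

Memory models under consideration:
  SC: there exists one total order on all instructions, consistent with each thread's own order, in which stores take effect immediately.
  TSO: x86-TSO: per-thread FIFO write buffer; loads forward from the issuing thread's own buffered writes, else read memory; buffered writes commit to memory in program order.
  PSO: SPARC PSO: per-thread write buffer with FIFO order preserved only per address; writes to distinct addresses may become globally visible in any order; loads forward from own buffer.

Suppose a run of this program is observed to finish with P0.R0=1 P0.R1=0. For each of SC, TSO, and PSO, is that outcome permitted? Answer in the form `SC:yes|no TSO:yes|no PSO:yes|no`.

SC:no TSO:no PSO:yes

outcome vector order: (P0.R0,P0.R1)
SC (3): <0 0>, <0 1>, <1 1>
TSO (3): <0 0>, <0 1>, <1 1>
PSO (4): <0 0>, <0 1>, <1 0>, <1 1>
target <1 0> ∈ {PSO}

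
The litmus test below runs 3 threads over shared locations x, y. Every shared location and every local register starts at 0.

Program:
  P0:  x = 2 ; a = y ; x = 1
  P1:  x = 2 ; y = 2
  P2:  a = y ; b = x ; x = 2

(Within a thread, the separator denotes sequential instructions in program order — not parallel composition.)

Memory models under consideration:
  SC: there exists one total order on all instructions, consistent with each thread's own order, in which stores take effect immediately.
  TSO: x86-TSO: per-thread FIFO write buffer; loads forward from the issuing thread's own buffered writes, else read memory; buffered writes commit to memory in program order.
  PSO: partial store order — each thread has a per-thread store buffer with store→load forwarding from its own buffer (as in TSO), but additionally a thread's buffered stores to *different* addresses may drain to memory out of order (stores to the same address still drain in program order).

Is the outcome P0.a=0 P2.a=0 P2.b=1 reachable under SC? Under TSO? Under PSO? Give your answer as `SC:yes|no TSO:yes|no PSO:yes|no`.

SC:yes TSO:yes PSO:yes

outcome vector order: (P0.a,P2.a,P2.b)
[SC] allowed = {000 001 002 021 022 200 201 202 221 222}
[TSO] allowed = {000 001 002 021 022 200 201 202 221 222}
[PSO] allowed = {000 001 002 020 021 022 200 201 202 220 221 222}
target 001 ∈ {SC,TSO,PSO}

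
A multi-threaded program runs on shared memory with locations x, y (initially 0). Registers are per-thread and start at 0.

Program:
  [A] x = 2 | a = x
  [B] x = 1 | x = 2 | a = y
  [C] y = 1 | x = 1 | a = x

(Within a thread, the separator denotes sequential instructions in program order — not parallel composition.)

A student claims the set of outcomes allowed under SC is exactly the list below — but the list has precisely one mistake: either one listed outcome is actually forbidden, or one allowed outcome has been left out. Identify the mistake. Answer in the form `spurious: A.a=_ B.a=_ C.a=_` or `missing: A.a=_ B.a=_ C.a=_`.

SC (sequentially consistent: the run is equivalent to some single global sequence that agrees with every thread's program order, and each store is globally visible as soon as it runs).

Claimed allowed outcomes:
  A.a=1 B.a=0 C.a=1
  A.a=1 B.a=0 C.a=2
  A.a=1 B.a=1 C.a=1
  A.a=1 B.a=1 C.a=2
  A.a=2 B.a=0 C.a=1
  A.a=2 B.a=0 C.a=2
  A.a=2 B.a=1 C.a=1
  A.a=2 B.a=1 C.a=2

outcome vector order: (A.a,B.a,C.a)
[SC] allowed = {1/0/1 1/1/1 1/1/2 2/0/1 2/0/2 2/1/1 2/1/2}
claimed∖SC = {1/0/2}

spurious: A.a=1 B.a=0 C.a=2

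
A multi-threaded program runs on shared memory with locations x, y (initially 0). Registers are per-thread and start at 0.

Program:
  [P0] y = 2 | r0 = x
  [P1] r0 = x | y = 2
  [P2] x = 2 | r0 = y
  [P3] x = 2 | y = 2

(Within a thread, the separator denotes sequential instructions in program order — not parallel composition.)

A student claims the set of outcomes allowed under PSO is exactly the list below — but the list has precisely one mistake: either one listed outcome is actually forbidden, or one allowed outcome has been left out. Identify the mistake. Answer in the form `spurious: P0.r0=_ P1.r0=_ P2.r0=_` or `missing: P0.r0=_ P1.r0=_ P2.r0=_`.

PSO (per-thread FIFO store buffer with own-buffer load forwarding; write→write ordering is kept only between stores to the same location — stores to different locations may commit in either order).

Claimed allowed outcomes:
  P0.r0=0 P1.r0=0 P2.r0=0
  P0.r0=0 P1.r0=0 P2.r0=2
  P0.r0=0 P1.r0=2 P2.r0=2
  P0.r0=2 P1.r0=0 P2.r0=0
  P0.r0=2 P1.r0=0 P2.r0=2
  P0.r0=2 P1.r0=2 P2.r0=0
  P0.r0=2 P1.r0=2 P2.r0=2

outcome vector order: (P0.r0,P1.r0,P2.r0)
under PSO → <0 0 0>, <0 0 2>, <0 2 0>, <0 2 2>, <2 0 0>, <2 0 2>, <2 2 0>, <2 2 2>
PSO∖claimed = {<0 2 0>}

missing: P0.r0=0 P1.r0=2 P2.r0=0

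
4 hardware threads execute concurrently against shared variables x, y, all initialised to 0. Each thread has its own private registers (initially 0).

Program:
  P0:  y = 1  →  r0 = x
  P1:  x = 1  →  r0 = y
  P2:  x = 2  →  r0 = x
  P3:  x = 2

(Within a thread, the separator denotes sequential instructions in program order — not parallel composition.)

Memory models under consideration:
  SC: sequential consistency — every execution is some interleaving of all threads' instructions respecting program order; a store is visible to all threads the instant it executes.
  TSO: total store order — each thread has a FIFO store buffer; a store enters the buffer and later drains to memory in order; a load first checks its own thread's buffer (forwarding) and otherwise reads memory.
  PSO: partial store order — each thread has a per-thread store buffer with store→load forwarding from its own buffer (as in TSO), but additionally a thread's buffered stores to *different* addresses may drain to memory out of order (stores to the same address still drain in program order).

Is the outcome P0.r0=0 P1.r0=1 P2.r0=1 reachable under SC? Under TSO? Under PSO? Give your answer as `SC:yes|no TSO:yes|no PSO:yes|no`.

SC:yes TSO:yes PSO:yes

outcome vector order: (P0.r0,P1.r0,P2.r0)
SC (10): 0/1/1; 0/1/2; 1/0/1; 1/0/2; 1/1/1; 1/1/2; 2/0/1; 2/0/2; 2/1/1; 2/1/2
TSO (12): 0/0/1; 0/0/2; 0/1/1; 0/1/2; 1/0/1; 1/0/2; 1/1/1; 1/1/2; 2/0/1; 2/0/2; 2/1/1; 2/1/2
PSO (12): 0/0/1; 0/0/2; 0/1/1; 0/1/2; 1/0/1; 1/0/2; 1/1/1; 1/1/2; 2/0/1; 2/0/2; 2/1/1; 2/1/2
target 0/1/1 ∈ {SC,TSO,PSO}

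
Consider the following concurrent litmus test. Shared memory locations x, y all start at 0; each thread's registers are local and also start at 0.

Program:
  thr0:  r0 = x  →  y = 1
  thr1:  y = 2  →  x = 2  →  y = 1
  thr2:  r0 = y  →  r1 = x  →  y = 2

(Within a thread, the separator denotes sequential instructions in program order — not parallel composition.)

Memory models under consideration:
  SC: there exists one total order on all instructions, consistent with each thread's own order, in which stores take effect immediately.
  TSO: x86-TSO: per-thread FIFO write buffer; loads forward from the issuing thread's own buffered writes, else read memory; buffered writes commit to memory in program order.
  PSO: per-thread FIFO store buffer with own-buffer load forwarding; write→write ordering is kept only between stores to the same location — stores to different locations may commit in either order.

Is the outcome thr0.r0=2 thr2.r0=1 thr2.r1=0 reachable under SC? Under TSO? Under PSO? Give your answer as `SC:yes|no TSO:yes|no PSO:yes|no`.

SC:no TSO:no PSO:yes

outcome vector order: (thr0.r0,thr2.r0,thr2.r1)
SC (11): 000 002 010 012 020 022 200 202 212 220 222
TSO (11): 000 002 010 012 020 022 200 202 212 220 222
PSO (12): 000 002 010 012 020 022 200 202 210 212 220 222
target 210 ∈ {PSO}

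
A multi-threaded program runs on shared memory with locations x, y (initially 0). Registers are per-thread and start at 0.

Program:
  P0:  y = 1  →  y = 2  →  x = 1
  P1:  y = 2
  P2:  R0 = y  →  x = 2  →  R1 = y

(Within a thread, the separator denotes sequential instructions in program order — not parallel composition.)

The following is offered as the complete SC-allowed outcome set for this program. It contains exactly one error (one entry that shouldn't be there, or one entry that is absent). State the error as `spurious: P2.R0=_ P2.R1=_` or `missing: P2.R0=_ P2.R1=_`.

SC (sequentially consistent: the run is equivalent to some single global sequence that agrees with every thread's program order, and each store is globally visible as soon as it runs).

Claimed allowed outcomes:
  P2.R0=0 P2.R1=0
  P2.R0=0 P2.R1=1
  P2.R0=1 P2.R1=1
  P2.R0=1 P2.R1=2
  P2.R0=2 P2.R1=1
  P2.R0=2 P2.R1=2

missing: P2.R0=0 P2.R1=2

outcome vector order: (P2.R0,P2.R1)
SC: 7 outcomes — {<0 0> <0 1> <0 2> <1 1> <1 2> <2 1> <2 2>}
SC∖claimed = {<0 2>}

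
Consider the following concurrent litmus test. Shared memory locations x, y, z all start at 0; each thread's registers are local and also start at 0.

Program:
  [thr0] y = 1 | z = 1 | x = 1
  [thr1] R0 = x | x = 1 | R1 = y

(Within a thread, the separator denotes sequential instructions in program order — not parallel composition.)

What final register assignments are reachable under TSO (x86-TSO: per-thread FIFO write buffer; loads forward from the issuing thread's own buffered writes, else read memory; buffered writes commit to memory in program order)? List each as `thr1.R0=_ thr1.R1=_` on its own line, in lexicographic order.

thr1.R0=0 thr1.R1=0
thr1.R0=0 thr1.R1=1
thr1.R0=1 thr1.R1=1

outcome vector order: (thr1.R0,thr1.R1)
|TSO outcomes| = 3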